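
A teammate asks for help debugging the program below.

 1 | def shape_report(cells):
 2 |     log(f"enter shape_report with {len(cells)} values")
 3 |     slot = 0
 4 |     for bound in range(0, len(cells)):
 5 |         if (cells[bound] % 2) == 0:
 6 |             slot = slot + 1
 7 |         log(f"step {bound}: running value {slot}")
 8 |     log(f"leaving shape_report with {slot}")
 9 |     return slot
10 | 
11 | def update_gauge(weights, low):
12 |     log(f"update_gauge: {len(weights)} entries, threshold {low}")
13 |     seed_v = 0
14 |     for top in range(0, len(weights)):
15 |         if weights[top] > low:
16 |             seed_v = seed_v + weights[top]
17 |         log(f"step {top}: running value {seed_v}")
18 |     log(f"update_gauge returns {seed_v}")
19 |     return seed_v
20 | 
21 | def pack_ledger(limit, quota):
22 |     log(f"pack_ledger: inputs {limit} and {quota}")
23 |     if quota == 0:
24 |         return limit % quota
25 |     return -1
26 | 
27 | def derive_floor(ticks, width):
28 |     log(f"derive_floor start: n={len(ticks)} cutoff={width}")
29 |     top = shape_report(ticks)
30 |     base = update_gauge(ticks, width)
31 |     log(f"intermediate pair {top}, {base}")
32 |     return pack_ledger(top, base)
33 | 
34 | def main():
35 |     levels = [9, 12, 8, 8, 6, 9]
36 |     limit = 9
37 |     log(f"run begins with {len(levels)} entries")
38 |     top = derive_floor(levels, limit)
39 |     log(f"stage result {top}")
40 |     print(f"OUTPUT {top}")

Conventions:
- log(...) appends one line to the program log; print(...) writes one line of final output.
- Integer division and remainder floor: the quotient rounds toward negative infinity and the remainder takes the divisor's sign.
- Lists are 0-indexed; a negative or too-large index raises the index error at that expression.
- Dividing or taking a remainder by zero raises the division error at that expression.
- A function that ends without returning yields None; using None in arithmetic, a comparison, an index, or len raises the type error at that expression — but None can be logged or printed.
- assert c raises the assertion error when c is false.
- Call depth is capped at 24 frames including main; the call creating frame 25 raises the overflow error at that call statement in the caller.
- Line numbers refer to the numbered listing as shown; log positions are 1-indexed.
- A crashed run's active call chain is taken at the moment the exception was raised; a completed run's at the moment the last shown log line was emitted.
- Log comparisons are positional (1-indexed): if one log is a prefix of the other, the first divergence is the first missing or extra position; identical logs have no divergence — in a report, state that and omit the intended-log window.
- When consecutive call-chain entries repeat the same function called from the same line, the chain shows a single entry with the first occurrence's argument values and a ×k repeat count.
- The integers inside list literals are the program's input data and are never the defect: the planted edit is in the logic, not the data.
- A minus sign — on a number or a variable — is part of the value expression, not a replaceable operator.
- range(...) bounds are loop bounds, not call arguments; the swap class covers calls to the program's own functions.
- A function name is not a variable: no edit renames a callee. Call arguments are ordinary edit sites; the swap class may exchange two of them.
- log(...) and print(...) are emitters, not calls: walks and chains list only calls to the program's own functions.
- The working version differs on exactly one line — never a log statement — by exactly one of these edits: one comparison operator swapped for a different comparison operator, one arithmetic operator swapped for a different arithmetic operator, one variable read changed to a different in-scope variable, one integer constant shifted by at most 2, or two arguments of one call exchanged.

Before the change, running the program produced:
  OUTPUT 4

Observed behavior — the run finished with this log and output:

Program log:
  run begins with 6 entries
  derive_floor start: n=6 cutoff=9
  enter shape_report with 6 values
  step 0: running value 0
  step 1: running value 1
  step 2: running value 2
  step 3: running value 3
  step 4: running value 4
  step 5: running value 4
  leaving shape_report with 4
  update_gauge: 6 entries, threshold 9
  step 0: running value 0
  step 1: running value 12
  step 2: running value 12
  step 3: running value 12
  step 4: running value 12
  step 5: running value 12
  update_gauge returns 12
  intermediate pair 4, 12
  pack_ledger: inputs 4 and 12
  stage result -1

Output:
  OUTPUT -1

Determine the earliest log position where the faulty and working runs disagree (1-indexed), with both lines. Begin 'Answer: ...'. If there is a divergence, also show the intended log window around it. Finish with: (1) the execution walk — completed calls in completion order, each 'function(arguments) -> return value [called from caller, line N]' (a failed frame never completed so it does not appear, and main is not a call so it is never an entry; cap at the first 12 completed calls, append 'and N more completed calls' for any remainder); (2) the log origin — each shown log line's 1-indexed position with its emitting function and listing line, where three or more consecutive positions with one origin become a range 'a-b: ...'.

Answer: position 21 — the shown line 'stage result -1' should read 'stage result 4'.
Intended log window:
  19: intermediate pair 4, 12
  20: pack_ledger: inputs 4 and 12
  21: stage result 4
Execution walk:
  shape_report([9, 12, 8, 8, 6, 9]) -> 4  [called from derive_floor, line 29]
  update_gauge([9, 12, 8, 8, 6, 9], 9) -> 12  [called from derive_floor, line 30]
  pack_ledger(4, 12) -> -1  [called from derive_floor, line 32]
  derive_floor([9, 12, 8, 8, 6, 9], 9) -> -1  [called from main, line 38]
Log origin:
  1: from main, line 37
  2: from derive_floor, line 28
  3: from shape_report, line 2
  4-9: from shape_report, line 7
  10: from shape_report, line 8
  11: from update_gauge, line 12
  12-17: from update_gauge, line 17
  18: from update_gauge, line 18
  19: from derive_floor, line 31
  20: from pack_ledger, line 22
  21: from main, line 39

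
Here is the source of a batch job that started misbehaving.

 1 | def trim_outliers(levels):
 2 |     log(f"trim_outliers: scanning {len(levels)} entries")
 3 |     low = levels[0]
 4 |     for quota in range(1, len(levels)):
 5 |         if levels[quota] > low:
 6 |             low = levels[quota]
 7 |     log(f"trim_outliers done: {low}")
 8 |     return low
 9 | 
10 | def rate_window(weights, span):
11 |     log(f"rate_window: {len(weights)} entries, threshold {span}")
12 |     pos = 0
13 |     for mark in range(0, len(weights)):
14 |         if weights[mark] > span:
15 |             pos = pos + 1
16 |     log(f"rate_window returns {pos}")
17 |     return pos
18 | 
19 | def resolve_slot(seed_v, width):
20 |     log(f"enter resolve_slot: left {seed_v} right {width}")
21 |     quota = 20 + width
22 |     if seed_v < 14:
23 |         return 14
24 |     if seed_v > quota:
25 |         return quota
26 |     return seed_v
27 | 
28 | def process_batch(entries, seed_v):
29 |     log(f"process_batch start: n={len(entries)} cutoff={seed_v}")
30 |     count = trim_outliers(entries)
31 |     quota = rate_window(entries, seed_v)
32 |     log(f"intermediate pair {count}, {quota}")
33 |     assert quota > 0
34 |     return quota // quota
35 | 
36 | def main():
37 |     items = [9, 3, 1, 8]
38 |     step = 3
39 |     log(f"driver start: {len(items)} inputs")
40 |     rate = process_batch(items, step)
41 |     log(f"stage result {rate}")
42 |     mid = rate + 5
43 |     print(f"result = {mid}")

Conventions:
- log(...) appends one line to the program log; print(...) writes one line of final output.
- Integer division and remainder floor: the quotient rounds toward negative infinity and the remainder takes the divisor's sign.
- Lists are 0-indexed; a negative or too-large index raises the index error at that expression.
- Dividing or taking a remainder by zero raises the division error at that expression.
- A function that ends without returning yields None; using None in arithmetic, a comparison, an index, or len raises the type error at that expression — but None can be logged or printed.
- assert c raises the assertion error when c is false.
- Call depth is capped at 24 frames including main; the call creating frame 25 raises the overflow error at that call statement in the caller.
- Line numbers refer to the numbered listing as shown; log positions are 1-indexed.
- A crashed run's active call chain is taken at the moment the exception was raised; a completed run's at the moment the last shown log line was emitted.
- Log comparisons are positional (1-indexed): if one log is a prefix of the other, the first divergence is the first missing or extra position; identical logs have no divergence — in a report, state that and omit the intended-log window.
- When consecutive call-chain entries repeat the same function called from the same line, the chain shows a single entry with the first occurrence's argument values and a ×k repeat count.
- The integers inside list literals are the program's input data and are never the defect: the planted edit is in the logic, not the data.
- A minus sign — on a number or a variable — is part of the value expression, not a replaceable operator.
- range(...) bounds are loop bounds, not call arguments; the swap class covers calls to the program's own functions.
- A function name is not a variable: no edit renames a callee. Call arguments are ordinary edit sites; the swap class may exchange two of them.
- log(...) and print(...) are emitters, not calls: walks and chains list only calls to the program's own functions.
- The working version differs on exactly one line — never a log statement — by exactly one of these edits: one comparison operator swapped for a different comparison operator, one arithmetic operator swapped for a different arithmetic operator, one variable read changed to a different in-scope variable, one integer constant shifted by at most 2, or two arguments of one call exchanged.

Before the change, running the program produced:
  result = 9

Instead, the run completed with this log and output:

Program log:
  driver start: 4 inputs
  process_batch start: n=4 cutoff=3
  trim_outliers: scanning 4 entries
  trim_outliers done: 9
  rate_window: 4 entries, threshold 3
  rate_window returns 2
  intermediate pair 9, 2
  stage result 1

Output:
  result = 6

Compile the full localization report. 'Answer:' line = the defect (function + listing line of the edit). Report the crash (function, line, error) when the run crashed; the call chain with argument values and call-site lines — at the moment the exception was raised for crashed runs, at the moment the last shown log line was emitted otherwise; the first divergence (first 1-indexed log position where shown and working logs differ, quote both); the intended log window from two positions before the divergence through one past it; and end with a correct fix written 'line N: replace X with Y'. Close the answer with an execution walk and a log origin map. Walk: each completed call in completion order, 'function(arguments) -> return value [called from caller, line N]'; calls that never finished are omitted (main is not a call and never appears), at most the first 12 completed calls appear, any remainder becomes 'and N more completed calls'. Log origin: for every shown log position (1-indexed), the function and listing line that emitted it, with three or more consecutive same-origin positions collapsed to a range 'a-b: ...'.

Answer: the defect is in process_batch at line 34.
Core observation: Log line 8 is where behavior first shows: 'stage result 1' appears instead of 'stage result 4'.
Call chain: main.
First divergence: position 8 — shown 'stage result 1', intended 'stage result 4'.
Intended log window:
  6: rate_window returns 2
  7: intermediate pair 9, 2
  8: stage result 4
Execution walk:
  trim_outliers([9, 3, 1, 8]) -> 9  [called from process_batch, line 30]
  rate_window([9, 3, 1, 8], 3) -> 2  [called from process_batch, line 31]
  process_batch([9, 3, 1, 8], 3) -> 1  [called from main, line 40]
Log origins:
  1: from main, line 39
  2: from process_batch, line 29
  3: from trim_outliers, line 2
  4: from trim_outliers, line 7
  5: from rate_window, line 11
  6: from rate_window, line 16
  7: from process_batch, line 32
  8: from main, line 41
A correct fix: line 34: replace `quota // quota` with `count // quota`.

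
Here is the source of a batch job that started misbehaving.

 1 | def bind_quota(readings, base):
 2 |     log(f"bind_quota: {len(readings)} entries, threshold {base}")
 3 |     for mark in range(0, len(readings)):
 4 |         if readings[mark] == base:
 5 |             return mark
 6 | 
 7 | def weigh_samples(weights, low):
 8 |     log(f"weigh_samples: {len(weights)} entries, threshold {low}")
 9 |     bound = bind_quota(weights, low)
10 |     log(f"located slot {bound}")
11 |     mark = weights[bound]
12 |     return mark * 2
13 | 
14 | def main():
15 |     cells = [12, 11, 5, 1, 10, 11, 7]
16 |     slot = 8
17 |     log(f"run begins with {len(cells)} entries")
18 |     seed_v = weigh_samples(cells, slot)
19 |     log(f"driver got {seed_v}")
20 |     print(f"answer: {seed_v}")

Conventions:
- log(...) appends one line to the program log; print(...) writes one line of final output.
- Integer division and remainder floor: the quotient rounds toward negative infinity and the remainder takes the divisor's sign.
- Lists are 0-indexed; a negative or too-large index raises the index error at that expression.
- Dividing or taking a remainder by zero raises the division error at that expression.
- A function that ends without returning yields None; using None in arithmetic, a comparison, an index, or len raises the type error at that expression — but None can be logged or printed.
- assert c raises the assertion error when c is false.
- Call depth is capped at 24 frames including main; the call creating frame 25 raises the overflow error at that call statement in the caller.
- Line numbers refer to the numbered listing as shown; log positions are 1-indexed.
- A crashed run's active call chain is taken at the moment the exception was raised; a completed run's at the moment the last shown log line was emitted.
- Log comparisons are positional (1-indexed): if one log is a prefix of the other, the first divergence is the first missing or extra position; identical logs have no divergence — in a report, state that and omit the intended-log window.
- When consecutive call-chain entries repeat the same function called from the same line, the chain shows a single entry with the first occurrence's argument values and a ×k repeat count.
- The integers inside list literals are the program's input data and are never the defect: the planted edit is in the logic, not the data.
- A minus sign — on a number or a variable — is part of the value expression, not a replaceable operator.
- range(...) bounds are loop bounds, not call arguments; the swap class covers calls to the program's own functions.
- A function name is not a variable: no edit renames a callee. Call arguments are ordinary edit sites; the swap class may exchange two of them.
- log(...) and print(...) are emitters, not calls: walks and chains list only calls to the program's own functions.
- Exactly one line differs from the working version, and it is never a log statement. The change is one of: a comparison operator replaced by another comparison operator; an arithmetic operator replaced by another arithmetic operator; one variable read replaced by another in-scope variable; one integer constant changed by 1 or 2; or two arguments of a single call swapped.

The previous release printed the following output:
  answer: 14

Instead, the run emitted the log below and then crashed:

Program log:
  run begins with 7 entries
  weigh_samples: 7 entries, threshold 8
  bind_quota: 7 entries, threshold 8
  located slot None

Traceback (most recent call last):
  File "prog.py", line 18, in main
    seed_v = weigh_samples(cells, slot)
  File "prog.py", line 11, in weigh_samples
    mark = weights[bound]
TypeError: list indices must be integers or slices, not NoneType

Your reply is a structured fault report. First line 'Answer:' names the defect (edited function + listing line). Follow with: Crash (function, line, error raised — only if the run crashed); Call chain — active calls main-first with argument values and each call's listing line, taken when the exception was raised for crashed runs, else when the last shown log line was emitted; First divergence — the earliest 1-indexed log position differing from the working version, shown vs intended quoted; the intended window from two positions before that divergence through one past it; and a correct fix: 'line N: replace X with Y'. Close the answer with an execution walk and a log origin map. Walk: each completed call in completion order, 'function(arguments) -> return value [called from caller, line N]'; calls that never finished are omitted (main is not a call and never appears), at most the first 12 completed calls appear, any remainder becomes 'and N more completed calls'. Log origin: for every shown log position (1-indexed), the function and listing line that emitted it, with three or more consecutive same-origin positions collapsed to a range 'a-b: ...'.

Answer: the defect is in main at line 16.
The tell: At log position 2 the runs split — shown 'weigh_samples: 7 entries, threshold 8', but the working version logs 'weigh_samples: 7 entries, threshold 7'.
Crash: weigh_samples, line 11, TypeError.
Call chain: main -> weigh_samples([12, 11, 5, 1, 10, 11, 7], 8) (called at line 18).
First divergence: position 2 — the shown line 'weigh_samples: 7 entries, threshold 8' should read 'weigh_samples: 7 entries, threshold 7'.
Intended log window:
  1: run begins with 7 entries
  2: weigh_samples: 7 entries, threshold 7
  3: bind_quota: 7 entries, threshold 7
Execution walk:
  bind_quota([12, 11, 5, 1, 10, 11, 7], 8) -> None  [called from weigh_samples, line 9]
Origin of each log line:
  1 — main, line 17
  2 — weigh_samples, line 8
  3 — bind_quota, line 2
  4 — weigh_samples, line 10
A correct fix: line 16: replace `8` with `7`.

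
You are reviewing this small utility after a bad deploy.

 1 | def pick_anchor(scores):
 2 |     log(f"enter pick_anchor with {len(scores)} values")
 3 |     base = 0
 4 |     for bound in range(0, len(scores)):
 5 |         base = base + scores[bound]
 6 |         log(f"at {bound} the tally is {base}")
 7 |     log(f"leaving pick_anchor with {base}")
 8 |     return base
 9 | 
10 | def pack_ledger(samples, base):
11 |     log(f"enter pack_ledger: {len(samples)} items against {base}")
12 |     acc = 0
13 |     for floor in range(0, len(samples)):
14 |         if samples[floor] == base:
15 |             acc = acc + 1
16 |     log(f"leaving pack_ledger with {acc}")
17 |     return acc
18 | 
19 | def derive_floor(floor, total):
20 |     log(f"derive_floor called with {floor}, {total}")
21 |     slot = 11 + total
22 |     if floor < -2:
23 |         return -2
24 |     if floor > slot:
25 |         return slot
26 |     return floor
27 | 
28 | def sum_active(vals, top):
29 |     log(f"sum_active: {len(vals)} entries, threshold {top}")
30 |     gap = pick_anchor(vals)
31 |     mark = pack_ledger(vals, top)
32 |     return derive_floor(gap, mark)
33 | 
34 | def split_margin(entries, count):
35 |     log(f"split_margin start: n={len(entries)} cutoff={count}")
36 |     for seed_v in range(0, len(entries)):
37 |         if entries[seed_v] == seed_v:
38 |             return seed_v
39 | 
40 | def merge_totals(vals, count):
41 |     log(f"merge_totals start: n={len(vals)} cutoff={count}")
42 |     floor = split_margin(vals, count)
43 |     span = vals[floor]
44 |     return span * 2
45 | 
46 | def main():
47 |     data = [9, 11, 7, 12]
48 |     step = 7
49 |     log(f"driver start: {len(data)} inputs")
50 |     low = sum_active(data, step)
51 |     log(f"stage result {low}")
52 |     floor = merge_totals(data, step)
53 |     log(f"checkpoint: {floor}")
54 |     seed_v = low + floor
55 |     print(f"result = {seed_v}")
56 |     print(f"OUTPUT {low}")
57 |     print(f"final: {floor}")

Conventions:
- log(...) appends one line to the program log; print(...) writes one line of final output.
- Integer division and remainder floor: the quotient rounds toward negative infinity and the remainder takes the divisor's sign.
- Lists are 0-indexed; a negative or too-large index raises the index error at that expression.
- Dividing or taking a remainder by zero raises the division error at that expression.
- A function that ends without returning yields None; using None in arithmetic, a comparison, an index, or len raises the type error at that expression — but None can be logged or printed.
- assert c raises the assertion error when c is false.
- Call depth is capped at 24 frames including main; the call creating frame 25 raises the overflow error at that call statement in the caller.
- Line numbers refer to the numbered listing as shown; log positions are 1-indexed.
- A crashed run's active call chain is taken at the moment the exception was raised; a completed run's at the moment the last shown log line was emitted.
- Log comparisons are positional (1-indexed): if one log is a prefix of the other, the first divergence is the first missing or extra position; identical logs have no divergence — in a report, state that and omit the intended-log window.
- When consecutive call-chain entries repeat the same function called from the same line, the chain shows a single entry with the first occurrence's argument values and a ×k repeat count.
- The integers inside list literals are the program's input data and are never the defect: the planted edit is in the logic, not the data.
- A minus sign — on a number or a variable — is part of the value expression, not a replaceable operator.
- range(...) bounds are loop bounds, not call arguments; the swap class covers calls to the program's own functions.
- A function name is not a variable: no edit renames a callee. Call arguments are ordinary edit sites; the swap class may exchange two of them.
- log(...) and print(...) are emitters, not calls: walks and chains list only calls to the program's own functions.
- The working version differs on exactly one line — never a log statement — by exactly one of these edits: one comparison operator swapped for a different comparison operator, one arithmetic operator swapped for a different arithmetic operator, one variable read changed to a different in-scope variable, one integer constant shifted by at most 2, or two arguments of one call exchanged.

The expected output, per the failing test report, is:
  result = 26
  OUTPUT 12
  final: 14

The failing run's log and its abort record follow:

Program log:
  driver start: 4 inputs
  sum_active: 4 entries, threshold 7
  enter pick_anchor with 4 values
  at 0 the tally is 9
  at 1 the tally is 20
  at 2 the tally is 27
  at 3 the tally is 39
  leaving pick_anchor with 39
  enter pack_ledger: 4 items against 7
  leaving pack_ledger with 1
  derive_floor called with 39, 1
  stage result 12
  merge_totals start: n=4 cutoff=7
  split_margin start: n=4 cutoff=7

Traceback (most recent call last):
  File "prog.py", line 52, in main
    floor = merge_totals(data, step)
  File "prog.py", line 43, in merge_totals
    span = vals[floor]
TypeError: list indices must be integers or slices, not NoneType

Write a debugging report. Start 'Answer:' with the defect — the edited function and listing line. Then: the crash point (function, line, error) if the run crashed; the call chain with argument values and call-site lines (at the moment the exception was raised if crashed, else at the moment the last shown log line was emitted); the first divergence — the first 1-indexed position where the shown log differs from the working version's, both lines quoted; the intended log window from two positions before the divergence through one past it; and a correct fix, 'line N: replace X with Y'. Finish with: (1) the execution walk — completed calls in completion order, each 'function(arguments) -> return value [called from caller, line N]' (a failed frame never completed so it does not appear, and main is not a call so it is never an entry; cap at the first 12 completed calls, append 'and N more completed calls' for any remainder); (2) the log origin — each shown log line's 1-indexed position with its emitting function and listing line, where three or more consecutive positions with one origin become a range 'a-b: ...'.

Answer: the defect is in split_margin at line 37.
Core observation: The log ends early — 14 lines, where the working version next logs 'checkpoint: 14'.
Crash: merge_totals, line 43, TypeError.
Call chain: main -> merge_totals([9, 11, 7, 12], 7) (called at line 52).
First divergence: position 15 — after 14 matching lines the faulty run goes silent; intended next line 'checkpoint: 14'.
Intended log window:
  13: merge_totals start: n=4 cutoff=7
  14: split_margin start: n=4 cutoff=7
  15: checkpoint: 14
Execution walk:
  pick_anchor([9, 11, 7, 12]) -> 39  [called from sum_active, line 30]
  pack_ledger([9, 11, 7, 12], 7) -> 1  [called from sum_active, line 31]
  derive_floor(39, 1) -> 12  [called from sum_active, line 32]
  sum_active([9, 11, 7, 12], 7) -> 12  [called from main, line 50]
  split_margin([9, 11, 7, 12], 7) -> None  [called from merge_totals, line 42]
Origin of each log line:
  1 — main, line 49
  2 — sum_active, line 29
  3 — pick_anchor, line 2
  4-7 — pick_anchor, line 6
  8 — pick_anchor, line 7
  9 — pack_ledger, line 11
  10 — pack_ledger, line 16
  11 — derive_floor, line 20
  12 — main, line 51
  13 — merge_totals, line 41
  14 — split_margin, line 35
A correct fix: line 37: replace `entries[seed_v] == seed_v` with `entries[seed_v] == count`.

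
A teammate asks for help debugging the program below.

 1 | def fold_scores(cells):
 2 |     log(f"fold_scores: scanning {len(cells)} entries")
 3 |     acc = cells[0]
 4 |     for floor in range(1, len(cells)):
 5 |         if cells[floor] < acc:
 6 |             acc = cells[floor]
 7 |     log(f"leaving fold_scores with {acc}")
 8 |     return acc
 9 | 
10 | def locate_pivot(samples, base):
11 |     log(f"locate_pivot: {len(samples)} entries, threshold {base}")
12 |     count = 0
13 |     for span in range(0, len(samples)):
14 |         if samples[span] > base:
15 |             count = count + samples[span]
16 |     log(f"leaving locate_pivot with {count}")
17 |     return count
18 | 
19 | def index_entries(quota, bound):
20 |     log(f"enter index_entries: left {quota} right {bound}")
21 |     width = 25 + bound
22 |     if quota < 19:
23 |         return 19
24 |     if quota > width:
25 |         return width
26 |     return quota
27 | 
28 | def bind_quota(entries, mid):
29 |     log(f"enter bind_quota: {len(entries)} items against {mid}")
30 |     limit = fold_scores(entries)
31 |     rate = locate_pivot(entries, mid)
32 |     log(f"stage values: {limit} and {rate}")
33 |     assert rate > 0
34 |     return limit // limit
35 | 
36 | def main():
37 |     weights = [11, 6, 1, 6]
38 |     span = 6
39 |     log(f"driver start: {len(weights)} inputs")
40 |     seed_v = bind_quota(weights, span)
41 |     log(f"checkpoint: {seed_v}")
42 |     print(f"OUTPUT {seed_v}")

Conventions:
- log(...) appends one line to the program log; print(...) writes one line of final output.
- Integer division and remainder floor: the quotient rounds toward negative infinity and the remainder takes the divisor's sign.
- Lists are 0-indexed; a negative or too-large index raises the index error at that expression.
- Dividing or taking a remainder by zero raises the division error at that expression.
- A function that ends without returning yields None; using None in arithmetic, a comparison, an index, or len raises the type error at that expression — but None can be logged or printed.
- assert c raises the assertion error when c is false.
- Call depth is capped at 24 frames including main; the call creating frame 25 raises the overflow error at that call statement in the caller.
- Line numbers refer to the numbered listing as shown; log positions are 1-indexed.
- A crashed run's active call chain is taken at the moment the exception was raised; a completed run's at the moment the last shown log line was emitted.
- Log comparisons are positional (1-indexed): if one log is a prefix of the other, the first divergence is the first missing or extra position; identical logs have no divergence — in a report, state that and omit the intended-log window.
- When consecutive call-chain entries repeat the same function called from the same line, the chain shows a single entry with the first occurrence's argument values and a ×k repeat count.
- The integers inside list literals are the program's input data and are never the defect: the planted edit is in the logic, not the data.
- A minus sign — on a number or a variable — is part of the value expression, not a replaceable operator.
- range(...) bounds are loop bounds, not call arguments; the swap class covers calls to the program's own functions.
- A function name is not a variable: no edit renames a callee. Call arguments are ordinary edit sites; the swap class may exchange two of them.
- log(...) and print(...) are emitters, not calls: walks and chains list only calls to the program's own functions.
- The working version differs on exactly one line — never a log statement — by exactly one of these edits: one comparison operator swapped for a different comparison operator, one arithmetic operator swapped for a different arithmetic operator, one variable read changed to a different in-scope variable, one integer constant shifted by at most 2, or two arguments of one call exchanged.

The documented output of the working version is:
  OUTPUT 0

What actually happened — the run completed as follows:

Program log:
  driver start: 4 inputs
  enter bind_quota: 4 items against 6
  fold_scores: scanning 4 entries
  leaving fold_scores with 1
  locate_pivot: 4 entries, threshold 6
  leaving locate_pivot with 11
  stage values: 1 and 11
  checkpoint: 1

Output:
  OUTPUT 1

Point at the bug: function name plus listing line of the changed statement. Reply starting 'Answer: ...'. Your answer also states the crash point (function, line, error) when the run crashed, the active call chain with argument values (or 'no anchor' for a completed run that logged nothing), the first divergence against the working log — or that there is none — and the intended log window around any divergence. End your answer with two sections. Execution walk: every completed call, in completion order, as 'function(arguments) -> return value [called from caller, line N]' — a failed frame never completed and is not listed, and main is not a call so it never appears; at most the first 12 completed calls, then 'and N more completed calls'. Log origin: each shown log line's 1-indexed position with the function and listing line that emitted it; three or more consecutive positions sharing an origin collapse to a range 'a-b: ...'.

Answer: the defect is in bind_quota at line 34.
Core observation: Position 8 is the first bad log line: 'checkpoint: 1' should read 'checkpoint: 0'.
Call chain: main.
First divergence: position 8 — shown 'checkpoint: 1', intended 'checkpoint: 0'.
Intended log window:
  6: leaving locate_pivot with 11
  7: stage values: 1 and 11
  8: checkpoint: 0
Execution walk:
  fold_scores([11, 6, 1, 6]) -> 1  [called from bind_quota, line 30]
  locate_pivot([11, 6, 1, 6], 6) -> 11  [called from bind_quota, line 31]
  bind_quota([11, 6, 1, 6], 6) -> 1  [called from main, line 40]
Log origins:
  1: from main, line 39
  2: from bind_quota, line 29
  3: from fold_scores, line 2
  4: from fold_scores, line 7
  5: from locate_pivot, line 11
  6: from locate_pivot, line 16
  7: from bind_quota, line 32
  8: from main, line 41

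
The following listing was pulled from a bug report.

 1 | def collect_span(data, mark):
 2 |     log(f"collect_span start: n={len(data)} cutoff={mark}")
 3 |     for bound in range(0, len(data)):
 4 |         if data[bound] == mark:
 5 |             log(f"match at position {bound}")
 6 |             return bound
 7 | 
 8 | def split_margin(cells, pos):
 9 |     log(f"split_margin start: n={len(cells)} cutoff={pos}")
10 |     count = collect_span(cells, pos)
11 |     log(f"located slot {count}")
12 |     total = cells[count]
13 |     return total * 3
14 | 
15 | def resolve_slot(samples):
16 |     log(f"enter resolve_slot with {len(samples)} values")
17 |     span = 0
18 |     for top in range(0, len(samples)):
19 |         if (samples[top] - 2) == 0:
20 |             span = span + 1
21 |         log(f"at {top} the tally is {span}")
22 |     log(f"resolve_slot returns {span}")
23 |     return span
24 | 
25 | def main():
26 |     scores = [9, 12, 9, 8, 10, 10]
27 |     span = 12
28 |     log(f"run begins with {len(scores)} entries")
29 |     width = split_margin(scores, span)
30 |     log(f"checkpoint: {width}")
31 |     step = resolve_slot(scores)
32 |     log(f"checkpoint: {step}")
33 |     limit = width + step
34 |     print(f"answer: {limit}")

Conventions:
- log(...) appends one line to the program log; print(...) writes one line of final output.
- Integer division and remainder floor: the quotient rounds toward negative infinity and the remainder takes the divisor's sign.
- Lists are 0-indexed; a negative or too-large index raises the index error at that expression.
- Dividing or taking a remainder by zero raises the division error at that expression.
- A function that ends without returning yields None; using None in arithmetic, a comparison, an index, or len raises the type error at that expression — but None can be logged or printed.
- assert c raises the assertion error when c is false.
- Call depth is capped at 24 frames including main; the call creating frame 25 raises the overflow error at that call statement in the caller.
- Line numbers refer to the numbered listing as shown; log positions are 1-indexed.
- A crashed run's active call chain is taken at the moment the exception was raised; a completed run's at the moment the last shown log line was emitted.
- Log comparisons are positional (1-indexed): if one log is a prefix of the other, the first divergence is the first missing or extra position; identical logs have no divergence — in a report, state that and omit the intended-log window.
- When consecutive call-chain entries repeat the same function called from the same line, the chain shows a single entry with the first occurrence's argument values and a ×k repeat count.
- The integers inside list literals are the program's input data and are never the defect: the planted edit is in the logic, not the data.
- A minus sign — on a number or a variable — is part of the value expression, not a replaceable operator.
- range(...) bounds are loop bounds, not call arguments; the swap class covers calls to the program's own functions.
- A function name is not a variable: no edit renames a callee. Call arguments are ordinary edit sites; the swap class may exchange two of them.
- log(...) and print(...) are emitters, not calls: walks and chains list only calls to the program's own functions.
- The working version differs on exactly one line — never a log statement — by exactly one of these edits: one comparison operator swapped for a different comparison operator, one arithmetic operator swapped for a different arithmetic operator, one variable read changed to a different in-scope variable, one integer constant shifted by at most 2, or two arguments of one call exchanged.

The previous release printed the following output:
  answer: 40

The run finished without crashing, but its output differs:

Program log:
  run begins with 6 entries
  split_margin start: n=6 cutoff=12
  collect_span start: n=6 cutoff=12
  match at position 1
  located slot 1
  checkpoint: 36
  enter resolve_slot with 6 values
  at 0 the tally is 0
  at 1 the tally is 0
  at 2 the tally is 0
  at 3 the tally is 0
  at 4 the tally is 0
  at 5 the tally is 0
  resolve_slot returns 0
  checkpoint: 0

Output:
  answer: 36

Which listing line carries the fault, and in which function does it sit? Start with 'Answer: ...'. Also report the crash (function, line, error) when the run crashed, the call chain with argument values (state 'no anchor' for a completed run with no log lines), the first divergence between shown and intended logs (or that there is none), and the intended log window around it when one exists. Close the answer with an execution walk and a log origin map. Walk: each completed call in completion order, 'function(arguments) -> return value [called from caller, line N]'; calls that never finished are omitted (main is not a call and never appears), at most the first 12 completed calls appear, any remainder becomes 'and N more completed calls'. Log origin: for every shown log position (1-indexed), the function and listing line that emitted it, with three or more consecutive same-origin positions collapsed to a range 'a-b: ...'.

Answer: the defect is in resolve_slot at line 19.
Core observation: Position 9 is the first bad log line: 'at 1 the tally is 0' should read 'at 1 the tally is 1'.
Call chain: main.
First divergence: position 9 — the shown line 'at 1 the tally is 0' should read 'at 1 the tally is 1'.
Intended log window:
  7: enter resolve_slot with 6 values
  8: at 0 the tally is 0
  9: at 1 the tally is 1
  10: at 2 the tally is 1
Execution walk:
  collect_span([9, 12, 9, 8, 10, 10], 12) -> 1  [called from split_margin, line 10]
  split_margin([9, 12, 9, 8, 10, 10], 12) -> 36  [called from main, line 29]
  resolve_slot([9, 12, 9, 8, 10, 10]) -> 0  [called from main, line 31]
Log origins:
  1 — main, line 28
  2 — split_margin, line 9
  3 — collect_span, line 2
  4 — collect_span, line 5
  5 — split_margin, line 11
  6 — main, line 30
  7 — resolve_slot, line 16
  8-13 — resolve_slot, line 21
  14 — resolve_slot, line 22
  15 — main, line 32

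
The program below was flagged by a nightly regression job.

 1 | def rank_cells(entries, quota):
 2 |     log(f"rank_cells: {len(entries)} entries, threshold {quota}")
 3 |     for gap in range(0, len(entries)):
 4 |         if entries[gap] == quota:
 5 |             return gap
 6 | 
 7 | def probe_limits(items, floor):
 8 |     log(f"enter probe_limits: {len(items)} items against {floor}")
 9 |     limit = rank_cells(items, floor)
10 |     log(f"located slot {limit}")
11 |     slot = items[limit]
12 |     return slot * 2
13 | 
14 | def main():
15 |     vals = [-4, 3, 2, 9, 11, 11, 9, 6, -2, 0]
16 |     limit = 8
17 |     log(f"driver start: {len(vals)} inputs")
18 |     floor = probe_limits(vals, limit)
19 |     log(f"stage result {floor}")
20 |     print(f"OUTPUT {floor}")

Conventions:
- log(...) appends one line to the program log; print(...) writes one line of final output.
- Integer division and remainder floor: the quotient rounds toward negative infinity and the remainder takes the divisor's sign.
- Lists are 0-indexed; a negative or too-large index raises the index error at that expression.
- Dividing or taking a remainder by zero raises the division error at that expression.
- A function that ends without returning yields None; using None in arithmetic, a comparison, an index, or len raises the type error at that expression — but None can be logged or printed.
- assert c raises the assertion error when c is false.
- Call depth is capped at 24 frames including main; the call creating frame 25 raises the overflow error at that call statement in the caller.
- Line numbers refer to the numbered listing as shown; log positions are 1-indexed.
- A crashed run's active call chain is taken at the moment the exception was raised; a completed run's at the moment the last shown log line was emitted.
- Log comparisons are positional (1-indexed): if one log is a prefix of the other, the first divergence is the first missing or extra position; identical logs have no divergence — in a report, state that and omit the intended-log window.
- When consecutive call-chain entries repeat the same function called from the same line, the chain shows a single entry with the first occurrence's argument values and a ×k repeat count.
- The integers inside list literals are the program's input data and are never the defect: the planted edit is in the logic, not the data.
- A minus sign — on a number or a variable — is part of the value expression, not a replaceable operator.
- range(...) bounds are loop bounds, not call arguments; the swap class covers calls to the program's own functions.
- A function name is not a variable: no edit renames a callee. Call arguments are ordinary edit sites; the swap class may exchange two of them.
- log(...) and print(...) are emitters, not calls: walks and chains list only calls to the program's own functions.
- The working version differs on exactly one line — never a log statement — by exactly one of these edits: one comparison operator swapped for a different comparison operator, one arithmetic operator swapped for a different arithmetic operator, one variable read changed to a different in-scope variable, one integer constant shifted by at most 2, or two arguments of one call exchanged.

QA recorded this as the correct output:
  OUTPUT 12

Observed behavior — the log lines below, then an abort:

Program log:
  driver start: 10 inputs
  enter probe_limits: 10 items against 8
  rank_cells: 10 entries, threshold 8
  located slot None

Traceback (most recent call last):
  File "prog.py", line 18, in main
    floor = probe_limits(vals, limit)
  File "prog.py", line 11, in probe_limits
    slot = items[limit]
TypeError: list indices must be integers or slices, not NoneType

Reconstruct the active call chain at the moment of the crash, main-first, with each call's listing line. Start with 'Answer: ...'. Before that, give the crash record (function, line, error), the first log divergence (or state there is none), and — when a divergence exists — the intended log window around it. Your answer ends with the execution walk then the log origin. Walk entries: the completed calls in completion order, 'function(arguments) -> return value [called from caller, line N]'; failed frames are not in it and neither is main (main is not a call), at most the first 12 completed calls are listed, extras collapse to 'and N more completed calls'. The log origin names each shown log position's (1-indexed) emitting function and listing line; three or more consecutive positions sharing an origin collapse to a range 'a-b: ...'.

Answer: main -> probe_limits (called at line 18).
Core observation: Everything matches until log position 2, which reads 'enter probe_limits: 10 items against 8' in place of 'enter probe_limits: 10 items against 6'.
Crash: probe_limits, line 11, TypeError.
First divergence: position 2 — shown 'enter probe_limits: 10 items against 8', intended 'enter probe_limits: 10 items against 6'.
Intended log window:
  1: driver start: 10 inputs
  2: enter probe_limits: 10 items against 6
  3: rank_cells: 10 entries, threshold 6
Execution walk:
  rank_cells([-4, 3, 2, 9, 11, 11, 9, 6, -2, 0], 8) -> None  [called from probe_limits, line 9]
Origin of each log line:
  1 — main, line 17
  2 — probe_limits, line 8
  3 — rank_cells, line 2
  4 — probe_limits, line 10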